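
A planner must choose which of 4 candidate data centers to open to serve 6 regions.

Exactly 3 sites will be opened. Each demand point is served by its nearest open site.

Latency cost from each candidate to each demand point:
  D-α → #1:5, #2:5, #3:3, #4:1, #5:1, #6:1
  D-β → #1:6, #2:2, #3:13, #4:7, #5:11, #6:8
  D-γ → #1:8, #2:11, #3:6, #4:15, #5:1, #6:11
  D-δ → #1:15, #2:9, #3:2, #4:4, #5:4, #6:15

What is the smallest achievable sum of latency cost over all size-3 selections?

12

Open {D-α, D-β, D-δ}.
  #1→D-α 5, #2→D-β 2, #3→D-δ 2, #4→D-α 1, #5→D-α 1, #6→D-α 1  ⇒ total 12.
Compare {D-α, D-β, D-γ}: total 13.
Compare {D-α, D-γ, D-δ}: total 15.
No size-3 selection does better; minimum is 12.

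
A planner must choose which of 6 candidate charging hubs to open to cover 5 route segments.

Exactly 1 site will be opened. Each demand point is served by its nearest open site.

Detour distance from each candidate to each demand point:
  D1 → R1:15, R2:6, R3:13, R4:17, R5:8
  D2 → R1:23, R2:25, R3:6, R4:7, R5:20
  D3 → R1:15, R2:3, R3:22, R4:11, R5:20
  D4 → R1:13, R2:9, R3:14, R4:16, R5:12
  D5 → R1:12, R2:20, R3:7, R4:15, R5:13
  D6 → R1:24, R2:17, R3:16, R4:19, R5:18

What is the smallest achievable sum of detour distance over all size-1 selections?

Open {D1}.
  R1→D1 15, R2→D1 6, R3→D1 13, R4→D1 17, R5→D1 8  ⇒ total 59.
Compare {D4}: total 64.
Compare {D5}: total 67.
No size-1 selection does better; minimum is 59.

59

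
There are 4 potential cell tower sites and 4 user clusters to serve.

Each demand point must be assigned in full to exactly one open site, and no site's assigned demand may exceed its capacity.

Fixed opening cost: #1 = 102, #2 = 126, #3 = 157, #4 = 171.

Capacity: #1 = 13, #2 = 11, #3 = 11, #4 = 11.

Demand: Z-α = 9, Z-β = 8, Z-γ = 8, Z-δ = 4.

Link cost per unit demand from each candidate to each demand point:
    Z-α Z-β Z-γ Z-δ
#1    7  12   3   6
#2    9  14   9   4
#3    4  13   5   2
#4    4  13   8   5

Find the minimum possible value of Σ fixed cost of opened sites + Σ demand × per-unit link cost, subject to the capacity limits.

581

Open {#1, #2, #3}; cheapest assignment that respects the capacities:
  #1 (cap 13, load 12): Z-γ, Z-δ — cost 8×3 + 4×6 = 48
  #2 (cap 11, load 8): Z-β — cost 8×14 = 112
  #3 (cap 11, load 9): Z-α — cost 9×4 = 36
  Shipping 196, fixed 385 → total 581.
  Any other capacity-feasible assignment to {#1, #2, #3} ships for at least 196.
Compare {#1, #2, #4}: its best feasible assignment gives total 595.
Compare {#1, #3, #4}: its best feasible assignment gives total 618.
Every other set of open sites that can feasibly serve all demand totals ≥ 595 even under its best assignment. Minimum: 581.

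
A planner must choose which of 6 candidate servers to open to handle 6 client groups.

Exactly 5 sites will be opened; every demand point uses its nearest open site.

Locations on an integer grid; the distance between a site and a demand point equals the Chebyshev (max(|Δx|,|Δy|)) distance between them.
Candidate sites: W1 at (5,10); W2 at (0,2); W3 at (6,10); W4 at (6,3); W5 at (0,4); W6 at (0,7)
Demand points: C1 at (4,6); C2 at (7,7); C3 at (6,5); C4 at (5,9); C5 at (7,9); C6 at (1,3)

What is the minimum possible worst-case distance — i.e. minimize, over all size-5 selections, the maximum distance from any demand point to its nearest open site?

3

Open {W1, W2, W3, W4, W5}.
  Farthest demand point is C1 at distance 3 (to W4); all others are ≤ 3.
With {W1, W2, W3, W4, W6} the worst case is 3.
With {W1, W2, W4, W5, W6} the worst case is 3.
No size-5 selection achieves below 3.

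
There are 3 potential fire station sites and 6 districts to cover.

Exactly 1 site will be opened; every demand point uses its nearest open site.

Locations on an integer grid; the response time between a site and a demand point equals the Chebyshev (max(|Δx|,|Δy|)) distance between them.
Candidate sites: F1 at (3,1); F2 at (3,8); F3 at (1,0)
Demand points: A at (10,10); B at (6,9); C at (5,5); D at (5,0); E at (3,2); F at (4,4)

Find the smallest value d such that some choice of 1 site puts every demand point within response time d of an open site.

8

Open {F2}.
  Farthest demand point is D at response time 8 (to F2); all others are ≤ 8.
With {F1} the worst case is 9.
With {F3} the worst case is 10.
No size-1 selection achieves below 8.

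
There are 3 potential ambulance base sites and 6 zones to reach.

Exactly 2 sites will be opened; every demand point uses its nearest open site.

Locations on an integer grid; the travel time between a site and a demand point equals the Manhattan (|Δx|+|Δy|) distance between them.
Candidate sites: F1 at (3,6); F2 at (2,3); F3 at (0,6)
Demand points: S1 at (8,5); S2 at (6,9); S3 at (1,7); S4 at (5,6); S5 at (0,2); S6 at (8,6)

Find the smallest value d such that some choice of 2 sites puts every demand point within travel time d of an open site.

Open {F1, F2}.
  Farthest demand point is S1 at travel time 6 (to F1); all others are ≤ 6.
With {F1, F3} the worst case is 6.
With {F2, F3} the worst case is 9.
No size-2 selection achieves below 6.

6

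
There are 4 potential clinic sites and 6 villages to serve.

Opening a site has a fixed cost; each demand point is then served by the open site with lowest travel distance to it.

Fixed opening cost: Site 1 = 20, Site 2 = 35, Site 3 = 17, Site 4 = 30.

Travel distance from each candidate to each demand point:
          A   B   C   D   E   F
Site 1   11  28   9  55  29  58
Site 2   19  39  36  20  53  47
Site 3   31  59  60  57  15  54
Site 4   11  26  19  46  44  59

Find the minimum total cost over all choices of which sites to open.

Open {Site 1, Site 2}: assign each demand point to its cheapest open site.
  A→Site 1 11, B→Site 1 28, C→Site 1 9, D→Site 2 20, E→Site 1 29, F→Site 2 47
  travel distance 144, fixed 55 → total 199.
Compare {Site 1, Site 2, Site 3}: travel distance 130 + fixed 72 = 202.
Compare {Site 1, Site 3}: travel distance 172 + fixed 37 = 209.
Compare {Site 1}: travel distance 190 + fixed 20 = 210.
All other subsets cost ≥ 202. Minimum total cost: 199.

199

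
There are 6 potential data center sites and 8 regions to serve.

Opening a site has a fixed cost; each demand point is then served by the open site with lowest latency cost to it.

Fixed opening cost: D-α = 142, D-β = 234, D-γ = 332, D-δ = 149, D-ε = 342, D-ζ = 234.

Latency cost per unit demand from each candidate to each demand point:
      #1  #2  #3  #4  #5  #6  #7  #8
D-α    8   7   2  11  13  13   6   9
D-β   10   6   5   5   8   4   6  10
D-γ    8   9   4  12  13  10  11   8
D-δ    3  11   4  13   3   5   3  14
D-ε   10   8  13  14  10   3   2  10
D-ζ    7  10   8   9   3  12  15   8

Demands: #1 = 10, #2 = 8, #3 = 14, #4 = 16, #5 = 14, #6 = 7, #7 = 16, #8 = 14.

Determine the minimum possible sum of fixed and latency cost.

Open {D-α, D-δ}: assign each demand point to its cheapest open site.
  #1→D-δ 10×3=30, #2→D-α 8×7=56, #3→D-α 14×2=28, #4→D-α 16×11=176, #5→D-δ 14×3=42, #6→D-δ 7×5=35, #7→D-δ 16×3=48, #8→D-α 14×9=126
  latency cost 541, fixed 291 → total 832.
Compare {D-δ}: latency cost 703 + fixed 149 = 852.
Compare {D-β, D-δ}: latency cost 472 + fixed 383 = 855.
Compare {D-β}: latency cost 674 + fixed 234 = 908.
All other subsets cost ≥ 852. Minimum total cost: 832.

832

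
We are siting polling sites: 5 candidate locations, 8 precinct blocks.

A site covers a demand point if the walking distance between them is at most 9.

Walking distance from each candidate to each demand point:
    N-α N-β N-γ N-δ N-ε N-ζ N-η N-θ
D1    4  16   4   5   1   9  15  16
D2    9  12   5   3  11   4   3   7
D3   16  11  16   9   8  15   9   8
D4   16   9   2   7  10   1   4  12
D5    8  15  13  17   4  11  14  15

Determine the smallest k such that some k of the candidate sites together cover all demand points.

Coverage sets (demand points within 9 of each site):
  D1: {N-α, N-γ, N-δ, N-ε, N-ζ}
  D2: {N-α, N-γ, N-δ, N-ζ, N-η, N-θ}
  D3: {N-δ, N-ε, N-η, N-θ}
  D4: {N-β, N-γ, N-δ, N-ζ, N-η}
  D5: {N-α, N-ε}
No 2 sites suffice: every size-2 union leaves at least one demand point uncovered.
But {D1, D2, D4} covers everything, so the minimum is 3.

3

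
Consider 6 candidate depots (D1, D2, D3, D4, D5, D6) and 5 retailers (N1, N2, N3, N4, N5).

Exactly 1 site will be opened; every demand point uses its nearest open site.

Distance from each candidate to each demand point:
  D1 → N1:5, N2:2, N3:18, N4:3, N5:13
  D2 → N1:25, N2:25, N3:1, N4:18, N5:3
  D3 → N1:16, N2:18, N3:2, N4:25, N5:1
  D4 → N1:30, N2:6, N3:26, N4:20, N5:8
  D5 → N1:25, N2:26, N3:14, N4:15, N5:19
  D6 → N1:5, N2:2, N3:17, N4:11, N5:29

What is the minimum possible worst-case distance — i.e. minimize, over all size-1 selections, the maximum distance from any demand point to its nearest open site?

18

Open {D1}.
  Farthest demand point is N3 at distance 18 (to D1); all others are ≤ 18.
With {D2} the worst case is 25.
With {D3} the worst case is 25.
No size-1 selection achieves below 18.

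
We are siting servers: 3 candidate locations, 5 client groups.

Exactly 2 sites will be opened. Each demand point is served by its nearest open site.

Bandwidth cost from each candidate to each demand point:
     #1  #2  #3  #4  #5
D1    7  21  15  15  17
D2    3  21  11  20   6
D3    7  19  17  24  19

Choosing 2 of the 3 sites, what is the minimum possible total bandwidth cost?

56

Open {D1, D2}.
  #1→D2 3, #2→D1 21, #3→D2 11, #4→D1 15, #5→D2 6  ⇒ total 56.
Compare {D2, D3}: total 59.
Compare {D1, D3}: total 73.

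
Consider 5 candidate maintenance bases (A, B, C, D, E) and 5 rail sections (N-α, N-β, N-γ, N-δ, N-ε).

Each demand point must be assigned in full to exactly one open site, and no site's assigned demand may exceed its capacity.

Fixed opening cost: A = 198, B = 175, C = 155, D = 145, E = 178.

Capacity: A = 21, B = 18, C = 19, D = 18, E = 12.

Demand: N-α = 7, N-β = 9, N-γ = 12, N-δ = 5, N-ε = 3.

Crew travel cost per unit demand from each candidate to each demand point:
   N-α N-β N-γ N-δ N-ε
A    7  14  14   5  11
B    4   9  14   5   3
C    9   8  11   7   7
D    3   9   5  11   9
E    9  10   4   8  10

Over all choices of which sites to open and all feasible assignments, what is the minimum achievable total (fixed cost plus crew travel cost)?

571

Open {C, D}; cheapest assignment that respects the capacities:
  C (cap 19, load 19): N-α, N-β, N-ε — cost 7×9 + 9×8 + 3×7 = 156
  D (cap 18, load 17): N-γ, N-δ — cost 12×5 + 5×11 = 115
  Shipping 271, fixed 300 → total 571.
  Any other capacity-feasible assignment to {C, D} ships for at least 271.
Compare {A, D}: its best feasible assignment gives total 630.
Compare {B, C}: its best feasible assignment gives total 640.
Every other set of open sites that can feasibly serve all demand totals ≥ 630 even under its best assignment. Minimum: 571.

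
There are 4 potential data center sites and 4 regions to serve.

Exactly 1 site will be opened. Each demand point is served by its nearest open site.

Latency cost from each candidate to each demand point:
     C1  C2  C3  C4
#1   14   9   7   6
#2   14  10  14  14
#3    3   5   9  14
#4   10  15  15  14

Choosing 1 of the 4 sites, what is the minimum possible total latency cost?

31

Open {#3}.
  C1→#3 3, C2→#3 5, C3→#3 9, C4→#3 14  ⇒ total 31.
Compare {#1}: total 36.
Compare {#2}: total 52.
No size-1 selection does better; minimum is 31.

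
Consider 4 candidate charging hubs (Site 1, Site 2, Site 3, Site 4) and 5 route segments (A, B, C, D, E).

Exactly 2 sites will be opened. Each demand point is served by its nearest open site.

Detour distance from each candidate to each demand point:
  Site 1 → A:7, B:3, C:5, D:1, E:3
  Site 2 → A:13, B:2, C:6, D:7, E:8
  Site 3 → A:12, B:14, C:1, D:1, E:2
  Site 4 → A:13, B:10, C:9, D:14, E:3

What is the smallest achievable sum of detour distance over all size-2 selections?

14

Open {Site 1, Site 3}.
  A→Site 1 7, B→Site 1 3, C→Site 3 1, D→Site 1 1, E→Site 3 2  ⇒ total 14.
Compare {Site 1, Site 2}: total 18.
Compare {Site 2, Site 3}: total 18.
No size-2 selection does better; minimum is 14.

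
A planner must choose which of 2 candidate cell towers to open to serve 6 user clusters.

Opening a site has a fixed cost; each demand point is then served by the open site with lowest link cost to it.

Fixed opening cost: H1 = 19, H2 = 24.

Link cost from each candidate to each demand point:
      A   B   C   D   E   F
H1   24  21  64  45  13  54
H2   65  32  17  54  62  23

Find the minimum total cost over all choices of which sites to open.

186

Open {H1, H2}: assign each demand point to its cheapest open site.
  A→H1 24, B→H1 21, C→H2 17, D→H1 45, E→H1 13, F→H2 23
  link cost 143, fixed 43 → total 186.
Compare {H1}: link cost 221 + fixed 19 = 240.
Compare {H2}: link cost 253 + fixed 24 = 277.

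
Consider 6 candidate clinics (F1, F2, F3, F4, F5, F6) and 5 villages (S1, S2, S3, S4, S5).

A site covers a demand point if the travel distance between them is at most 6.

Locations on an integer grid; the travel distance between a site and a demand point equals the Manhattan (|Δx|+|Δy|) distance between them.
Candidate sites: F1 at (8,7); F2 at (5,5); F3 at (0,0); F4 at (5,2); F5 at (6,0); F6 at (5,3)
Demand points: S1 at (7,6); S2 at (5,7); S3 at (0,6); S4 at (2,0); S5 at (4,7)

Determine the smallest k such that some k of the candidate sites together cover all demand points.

Coverage sets (demand points within 6 of each site):
  F1: {S1, S2, S5}
  F2: {S1, S2, S3, S5}
  F3: {S3, S4}
  F4: {S1, S2, S4, S5}
  F5: {S4}
  F6: {S1, S2, S4, S5}
No single site covers all 5 demand points.
But {F1, F3} covers everything, so the minimum is 2.

2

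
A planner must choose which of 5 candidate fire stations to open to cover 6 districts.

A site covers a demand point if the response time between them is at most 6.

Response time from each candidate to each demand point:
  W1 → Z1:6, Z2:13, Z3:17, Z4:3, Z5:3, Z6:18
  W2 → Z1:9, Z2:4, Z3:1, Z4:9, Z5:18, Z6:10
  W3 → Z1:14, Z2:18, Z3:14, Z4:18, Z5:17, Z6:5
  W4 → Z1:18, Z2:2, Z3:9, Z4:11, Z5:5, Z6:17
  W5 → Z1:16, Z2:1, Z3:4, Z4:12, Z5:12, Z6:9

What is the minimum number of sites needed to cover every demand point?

3

Coverage sets (demand points within 6 of each site):
  W1: {Z1, Z4, Z5}
  W2: {Z2, Z3}
  W3: {Z6}
  W4: {Z2, Z5}
  W5: {Z2, Z3}
No 2 sites suffice: every size-2 union leaves at least one demand point uncovered.
But {W1, W2, W3} covers everything, so the minimum is 3.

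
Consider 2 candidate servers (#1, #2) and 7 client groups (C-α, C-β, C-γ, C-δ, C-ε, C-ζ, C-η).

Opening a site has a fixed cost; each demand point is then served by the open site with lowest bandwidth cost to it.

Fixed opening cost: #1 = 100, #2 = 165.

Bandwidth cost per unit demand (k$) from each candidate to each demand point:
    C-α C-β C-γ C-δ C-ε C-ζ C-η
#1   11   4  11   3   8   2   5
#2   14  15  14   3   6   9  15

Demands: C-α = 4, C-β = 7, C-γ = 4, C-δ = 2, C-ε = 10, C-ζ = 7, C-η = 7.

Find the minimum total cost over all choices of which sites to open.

Open {#1}: assign each demand point to its cheapest open site.
  C-α→#1 4×11=44, C-β→#1 7×4=28, C-γ→#1 4×11=44, C-δ→#1 2×3=6, C-ε→#1 10×8=80, C-ζ→#1 7×2=14, C-η→#1 7×5=35
  bandwidth cost 251, fixed 100 → total 351.
Compare {#1, #2}: bandwidth cost 231 + fixed 265 = 496.
Compare {#2}: bandwidth cost 451 + fixed 165 = 616.

351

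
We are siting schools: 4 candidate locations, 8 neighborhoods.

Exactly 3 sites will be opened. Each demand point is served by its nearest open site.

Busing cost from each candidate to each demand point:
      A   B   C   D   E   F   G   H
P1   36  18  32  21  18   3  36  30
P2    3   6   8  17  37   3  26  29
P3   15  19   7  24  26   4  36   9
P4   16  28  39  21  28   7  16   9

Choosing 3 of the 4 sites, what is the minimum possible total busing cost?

80

Open {P1, P2, P4}.
  A→P2 3, B→P2 6, C→P2 8, D→P2 17, E→P1 18, F→P1 3, G→P4 16, H→P4 9  ⇒ total 80.
Compare {P2, P3, P4}: total 87.
Compare {P1, P2, P3}: total 89.
No size-3 selection does better; minimum is 80.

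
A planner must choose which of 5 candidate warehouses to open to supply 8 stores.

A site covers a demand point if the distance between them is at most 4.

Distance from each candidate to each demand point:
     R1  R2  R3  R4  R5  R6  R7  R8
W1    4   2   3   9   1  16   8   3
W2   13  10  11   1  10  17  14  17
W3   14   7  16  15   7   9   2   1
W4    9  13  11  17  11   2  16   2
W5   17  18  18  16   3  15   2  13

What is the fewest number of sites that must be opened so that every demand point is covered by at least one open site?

4

Coverage sets (demand points within 4 of each site):
  W1: {R1, R2, R3, R5, R8}
  W2: {R4}
  W3: {R7, R8}
  W4: {R6, R8}
  W5: {R5, R7}
No 3 sites suffice: every size-3 union leaves at least one demand point uncovered.
But {W1, W2, W3, W4} covers everything, so the minimum is 4.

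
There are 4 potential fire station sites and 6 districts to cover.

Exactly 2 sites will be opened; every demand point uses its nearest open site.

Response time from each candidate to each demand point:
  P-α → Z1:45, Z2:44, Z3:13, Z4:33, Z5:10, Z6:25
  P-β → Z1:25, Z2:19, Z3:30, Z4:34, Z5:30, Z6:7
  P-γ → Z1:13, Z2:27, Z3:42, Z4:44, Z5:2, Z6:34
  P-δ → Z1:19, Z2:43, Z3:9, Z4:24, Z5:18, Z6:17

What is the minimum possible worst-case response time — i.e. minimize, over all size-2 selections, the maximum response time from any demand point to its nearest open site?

Open {P-β, P-δ}.
  Farthest demand point is Z4 at response time 24 (to P-δ); all others are ≤ 24.
With {P-γ, P-δ} the worst case is 27.
With {P-α, P-β} the worst case is 33.
No size-2 selection achieves below 24.

24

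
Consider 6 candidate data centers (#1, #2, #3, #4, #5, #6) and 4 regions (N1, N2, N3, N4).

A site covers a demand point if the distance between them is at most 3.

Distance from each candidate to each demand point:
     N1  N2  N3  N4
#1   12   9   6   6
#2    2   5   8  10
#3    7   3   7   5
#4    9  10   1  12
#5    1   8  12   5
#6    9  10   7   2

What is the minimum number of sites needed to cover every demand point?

4

Coverage sets (demand points within 3 of each site):
  #1: {}
  #2: {N1}
  #3: {N2}
  #4: {N3}
  #5: {N1}
  #6: {N4}
No 3 sites suffice: every size-3 union leaves at least one demand point uncovered.
But {#2, #3, #4, #6} covers everything, so the minimum is 4.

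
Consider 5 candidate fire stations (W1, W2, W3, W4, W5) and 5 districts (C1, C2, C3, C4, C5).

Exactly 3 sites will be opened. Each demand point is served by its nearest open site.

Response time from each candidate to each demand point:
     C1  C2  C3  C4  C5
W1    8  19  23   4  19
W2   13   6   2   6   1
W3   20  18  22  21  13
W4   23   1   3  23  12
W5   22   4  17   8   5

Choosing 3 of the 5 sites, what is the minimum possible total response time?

16

Open {W1, W2, W4}.
  C1→W1 8, C2→W4 1, C3→W2 2, C4→W1 4, C5→W2 1  ⇒ total 16.
Compare {W1, W2, W5}: total 19.
Compare {W1, W2, W3}: total 21.
No size-3 selection does better; minimum is 16.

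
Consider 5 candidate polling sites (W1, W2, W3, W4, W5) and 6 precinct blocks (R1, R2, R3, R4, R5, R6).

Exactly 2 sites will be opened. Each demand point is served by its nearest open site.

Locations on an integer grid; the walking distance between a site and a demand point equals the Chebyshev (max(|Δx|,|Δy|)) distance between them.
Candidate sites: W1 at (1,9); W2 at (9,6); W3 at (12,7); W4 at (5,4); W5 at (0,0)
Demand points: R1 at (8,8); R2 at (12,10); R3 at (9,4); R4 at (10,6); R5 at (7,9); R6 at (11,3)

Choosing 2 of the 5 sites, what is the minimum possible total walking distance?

14

Open {W2, W3}.
  R1→W2 2, R2→W3 3, R3→W2 2, R4→W2 1, R5→W2 3, R6→W2 3  ⇒ total 14.
Compare {W1, W2}: total 15.
Compare {W2, W4}: total 15.
No size-2 selection does better; minimum is 14.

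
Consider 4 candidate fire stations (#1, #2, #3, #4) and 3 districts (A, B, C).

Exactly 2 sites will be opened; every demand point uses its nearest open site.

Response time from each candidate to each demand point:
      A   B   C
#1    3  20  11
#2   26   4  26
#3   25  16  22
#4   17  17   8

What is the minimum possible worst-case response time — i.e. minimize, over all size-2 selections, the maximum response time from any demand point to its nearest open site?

Open {#1, #2}.
  Farthest demand point is C at response time 11 (to #1); all others are ≤ 11.
With {#1, #3} the worst case is 16.
With {#1, #4} the worst case is 17.
No size-2 selection achieves below 11.

11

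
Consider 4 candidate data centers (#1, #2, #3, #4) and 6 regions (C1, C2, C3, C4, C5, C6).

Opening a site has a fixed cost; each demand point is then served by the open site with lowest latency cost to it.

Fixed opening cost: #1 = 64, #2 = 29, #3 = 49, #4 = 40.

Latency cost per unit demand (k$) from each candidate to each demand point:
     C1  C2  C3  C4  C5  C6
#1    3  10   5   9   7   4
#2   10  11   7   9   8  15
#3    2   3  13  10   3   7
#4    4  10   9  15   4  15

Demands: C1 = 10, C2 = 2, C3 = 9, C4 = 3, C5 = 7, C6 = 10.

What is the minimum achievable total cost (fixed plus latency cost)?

272

Open {#1, #3}: assign each demand point to its cheapest open site.
  C1→#3 10×2=20, C2→#3 2×3=6, C3→#1 9×5=45, C4→#1 3×9=27, C5→#3 7×3=21, C6→#1 10×4=40
  latency cost 159, fixed 113 → total 272.
Compare {#1}: latency cost 211 + fixed 64 = 275.
Compare {#2, #3}: latency cost 207 + fixed 78 = 285.
Compare {#1, #4}: latency cost 190 + fixed 104 = 294.
All other subsets cost ≥ 275. Minimum total cost: 272.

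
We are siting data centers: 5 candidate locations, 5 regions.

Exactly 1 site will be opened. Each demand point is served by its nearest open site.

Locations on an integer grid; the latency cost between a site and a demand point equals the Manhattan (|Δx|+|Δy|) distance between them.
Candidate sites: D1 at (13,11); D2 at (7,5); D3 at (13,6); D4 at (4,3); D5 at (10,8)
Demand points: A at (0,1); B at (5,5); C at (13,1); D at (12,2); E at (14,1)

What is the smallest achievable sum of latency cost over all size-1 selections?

41

Open {D4}.
  A→D4 6, B→D4 3, C→D4 11, D→D4 9, E→D4 12  ⇒ total 41.
Compare {D2}: total 42.
Compare {D3}: total 43.
No size-1 selection does better; minimum is 41.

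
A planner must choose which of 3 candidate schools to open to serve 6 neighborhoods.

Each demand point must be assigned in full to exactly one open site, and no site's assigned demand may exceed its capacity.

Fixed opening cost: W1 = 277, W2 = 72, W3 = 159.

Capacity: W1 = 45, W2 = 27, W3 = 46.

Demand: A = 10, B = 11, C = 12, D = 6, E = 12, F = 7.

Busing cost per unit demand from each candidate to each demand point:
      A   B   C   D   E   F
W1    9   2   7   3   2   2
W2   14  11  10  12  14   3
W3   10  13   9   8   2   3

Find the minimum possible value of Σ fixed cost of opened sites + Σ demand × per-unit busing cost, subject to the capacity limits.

644

Open {W1, W2}; cheapest assignment that respects the capacities:
  W1 (cap 45, load 39): A, B, D, E — cost 10×9 + 11×2 + 6×3 + 12×2 = 154
  W2 (cap 27, load 19): C, F — cost 12×10 + 7×3 = 141
  Shipping 295, fixed 349 → total 644.
  Any other capacity-feasible assignment to {W1, W2} ships for at least 295.
Compare {W2, W3}: its best feasible assignment gives total 653.
Compare {W1, W3}: its best feasible assignment gives total 695.
Every other set of open sites that can feasibly serve all demand totals ≥ 653 even under its best assignment. Minimum: 644.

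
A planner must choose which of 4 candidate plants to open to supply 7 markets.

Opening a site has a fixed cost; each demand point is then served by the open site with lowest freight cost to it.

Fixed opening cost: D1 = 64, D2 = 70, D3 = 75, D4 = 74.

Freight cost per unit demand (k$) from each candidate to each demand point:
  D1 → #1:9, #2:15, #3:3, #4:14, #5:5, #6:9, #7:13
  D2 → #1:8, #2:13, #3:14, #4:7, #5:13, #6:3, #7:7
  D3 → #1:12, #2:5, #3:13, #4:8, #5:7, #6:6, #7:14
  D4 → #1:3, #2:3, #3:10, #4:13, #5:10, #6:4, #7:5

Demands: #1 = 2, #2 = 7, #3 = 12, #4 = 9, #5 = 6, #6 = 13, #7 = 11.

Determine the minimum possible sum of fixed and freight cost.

Open {D1, D4}: assign each demand point to its cheapest open site.
  #1→D4 2×3=6, #2→D4 7×3=21, #3→D1 12×3=36, #4→D4 9×13=117, #5→D1 6×5=30, #6→D4 13×4=52, #7→D4 11×5=55
  freight cost 317, fixed 138 → total 455.
Compare {D1, D2, D4}: freight cost 250 + fixed 208 = 458.
Compare {D1, D3, D4}: freight cost 272 + fixed 213 = 485.
Compare {D1, D2}: freight cost 352 + fixed 134 = 486.
All other subsets cost ≥ 458. Minimum total cost: 455.

455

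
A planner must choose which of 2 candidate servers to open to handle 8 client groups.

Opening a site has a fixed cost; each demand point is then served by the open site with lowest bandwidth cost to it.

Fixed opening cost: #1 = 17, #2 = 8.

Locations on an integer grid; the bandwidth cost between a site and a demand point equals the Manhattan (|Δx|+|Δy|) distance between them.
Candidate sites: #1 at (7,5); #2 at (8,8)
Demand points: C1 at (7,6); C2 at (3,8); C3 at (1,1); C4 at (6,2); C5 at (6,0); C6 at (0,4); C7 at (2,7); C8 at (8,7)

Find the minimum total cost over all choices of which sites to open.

63

Open {#1}: assign each demand point to its cheapest open site.
  C1→#1 1, C2→#1 7, C3→#1 10, C4→#1 4, C5→#1 6, C6→#1 8, C7→#1 7, C8→#1 3
  bandwidth cost 46, fixed 17 → total 63.
Compare {#1, #2}: bandwidth cost 42 + fixed 25 = 67.
Compare {#2}: bandwidth cost 60 + fixed 8 = 68.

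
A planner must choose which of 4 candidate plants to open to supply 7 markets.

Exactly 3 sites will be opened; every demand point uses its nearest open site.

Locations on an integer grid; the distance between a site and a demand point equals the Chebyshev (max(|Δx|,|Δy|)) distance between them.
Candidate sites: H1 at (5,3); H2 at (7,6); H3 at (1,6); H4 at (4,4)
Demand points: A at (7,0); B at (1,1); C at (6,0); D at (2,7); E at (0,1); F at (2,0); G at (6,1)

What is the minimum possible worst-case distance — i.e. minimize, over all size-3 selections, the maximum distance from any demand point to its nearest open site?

Open {H1, H2, H4}.
  Farthest demand point is E at distance 4 (to H4); all others are ≤ 4.
With {H1, H3, H4} the worst case is 4.
With {H2, H3, H4} the worst case is 4.
No size-3 selection achieves below 4.

4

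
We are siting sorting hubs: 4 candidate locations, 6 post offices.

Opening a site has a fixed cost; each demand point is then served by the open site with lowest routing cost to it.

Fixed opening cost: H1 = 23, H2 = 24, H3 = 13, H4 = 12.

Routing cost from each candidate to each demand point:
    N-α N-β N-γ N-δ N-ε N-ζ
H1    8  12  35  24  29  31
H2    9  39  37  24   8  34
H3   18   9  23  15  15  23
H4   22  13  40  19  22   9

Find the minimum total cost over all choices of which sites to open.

114

Open {H3, H4}: assign each demand point to its cheapest open site.
  N-α→H3 18, N-β→H3 9, N-γ→H3 23, N-δ→H3 15, N-ε→H3 15, N-ζ→H4 9
  routing cost 89, fixed 25 → total 114.
Compare {H3}: routing cost 103 + fixed 13 = 116.
Compare {H2, H3, H4}: routing cost 73 + fixed 49 = 122.
Compare {H2, H3}: routing cost 87 + fixed 37 = 124.
All other subsets cost ≥ 116. Minimum total cost: 114.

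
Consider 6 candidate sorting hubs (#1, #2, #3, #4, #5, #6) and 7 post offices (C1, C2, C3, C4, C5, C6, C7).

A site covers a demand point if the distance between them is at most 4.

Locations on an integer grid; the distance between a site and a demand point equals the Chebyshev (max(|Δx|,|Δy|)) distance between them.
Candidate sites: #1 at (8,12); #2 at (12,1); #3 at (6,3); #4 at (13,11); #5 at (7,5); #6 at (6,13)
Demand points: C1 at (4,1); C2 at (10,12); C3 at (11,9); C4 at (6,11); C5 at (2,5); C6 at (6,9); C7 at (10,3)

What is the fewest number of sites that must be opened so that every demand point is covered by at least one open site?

Coverage sets (demand points within 4 of each site):
  #1: {C2, C3, C4, C6}
  #2: {C7}
  #3: {C1, C5, C7}
  #4: {C2, C3}
  #5: {C1, C3, C6, C7}
  #6: {C2, C4, C6}
No single site covers all 7 demand points.
But {#1, #3} covers everything, so the minimum is 2.

2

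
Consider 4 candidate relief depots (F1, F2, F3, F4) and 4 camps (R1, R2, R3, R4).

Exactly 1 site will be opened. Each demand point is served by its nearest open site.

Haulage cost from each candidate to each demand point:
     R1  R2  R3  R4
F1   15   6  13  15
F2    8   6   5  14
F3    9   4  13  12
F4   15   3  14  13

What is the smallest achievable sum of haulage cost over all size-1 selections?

33

Open {F2}.
  R1→F2 8, R2→F2 6, R3→F2 5, R4→F2 14  ⇒ total 33.
Compare {F3}: total 38.
Compare {F4}: total 45.
No size-1 selection does better; minimum is 33.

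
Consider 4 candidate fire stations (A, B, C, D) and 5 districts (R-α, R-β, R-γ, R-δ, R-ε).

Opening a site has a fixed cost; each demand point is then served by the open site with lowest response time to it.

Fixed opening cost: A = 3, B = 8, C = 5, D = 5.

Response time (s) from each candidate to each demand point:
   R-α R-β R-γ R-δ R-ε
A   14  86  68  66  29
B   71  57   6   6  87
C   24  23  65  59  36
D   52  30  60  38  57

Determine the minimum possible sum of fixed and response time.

94

Open {A, B, C}: assign each demand point to its cheapest open site.
  R-α→A 14, R-β→C 23, R-γ→B 6, R-δ→B 6, R-ε→A 29
  response time 78, fixed 16 → total 94.
Compare {A, B, C, D}: response time 78 + fixed 21 = 99.
Compare {A, B, D}: response time 85 + fixed 16 = 101.
Compare {B, C}: response time 95 + fixed 13 = 108.
All other subsets cost ≥ 99. Minimum total cost: 94.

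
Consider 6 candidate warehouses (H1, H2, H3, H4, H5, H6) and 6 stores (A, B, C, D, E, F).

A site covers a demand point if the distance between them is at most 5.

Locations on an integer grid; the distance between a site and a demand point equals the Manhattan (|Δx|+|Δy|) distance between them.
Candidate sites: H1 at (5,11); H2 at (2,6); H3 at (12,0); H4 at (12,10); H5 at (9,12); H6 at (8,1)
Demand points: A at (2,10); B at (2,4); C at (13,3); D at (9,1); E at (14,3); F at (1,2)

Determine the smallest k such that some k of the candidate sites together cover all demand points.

2

Coverage sets (demand points within 5 of each site):
  H1: {A}
  H2: {A, B, F}
  H3: {C, D, E}
  H4: {}
  H5: {}
  H6: {D}
No single site covers all 6 demand points.
But {H2, H3} covers everything, so the minimum is 2.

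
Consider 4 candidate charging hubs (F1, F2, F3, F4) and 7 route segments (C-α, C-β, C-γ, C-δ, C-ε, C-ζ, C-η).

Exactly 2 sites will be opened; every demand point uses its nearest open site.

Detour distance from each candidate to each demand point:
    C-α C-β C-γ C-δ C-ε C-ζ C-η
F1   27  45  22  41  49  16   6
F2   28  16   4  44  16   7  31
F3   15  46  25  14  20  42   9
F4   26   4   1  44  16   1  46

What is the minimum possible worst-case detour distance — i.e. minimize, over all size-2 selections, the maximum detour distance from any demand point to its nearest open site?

Open {F2, F3}.
  Farthest demand point is C-β at detour distance 16 (to F2); all others are ≤ 16.
With {F3, F4} the worst case is 16.
With {F1, F2} the worst case is 41.
No size-2 selection achieves below 16.

16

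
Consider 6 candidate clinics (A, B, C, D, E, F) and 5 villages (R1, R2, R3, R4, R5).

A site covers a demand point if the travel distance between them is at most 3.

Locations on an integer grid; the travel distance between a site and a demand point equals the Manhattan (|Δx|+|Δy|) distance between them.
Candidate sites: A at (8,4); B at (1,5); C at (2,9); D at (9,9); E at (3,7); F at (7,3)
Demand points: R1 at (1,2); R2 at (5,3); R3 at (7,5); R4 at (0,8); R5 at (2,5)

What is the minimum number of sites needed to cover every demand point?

Coverage sets (demand points within 3 of each site):
  A: {R3}
  B: {R1, R5}
  C: {R4}
  D: {}
  E: {R5}
  F: {R2, R3}
No 2 sites suffice: every size-2 union leaves at least one demand point uncovered.
But {B, C, F} covers everything, so the minimum is 3.

3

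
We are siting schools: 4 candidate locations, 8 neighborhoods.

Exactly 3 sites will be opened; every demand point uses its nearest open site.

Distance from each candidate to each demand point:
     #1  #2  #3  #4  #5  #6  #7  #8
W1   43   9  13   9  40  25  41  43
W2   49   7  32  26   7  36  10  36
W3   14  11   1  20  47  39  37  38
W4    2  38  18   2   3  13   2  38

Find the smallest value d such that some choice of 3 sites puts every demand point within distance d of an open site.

36

Open {W1, W2, W3}.
  Farthest demand point is #8 at distance 36 (to W2); all others are ≤ 36.
With {W1, W2, W4} the worst case is 36.
With {W2, W3, W4} the worst case is 36.
No size-3 selection achieves below 36.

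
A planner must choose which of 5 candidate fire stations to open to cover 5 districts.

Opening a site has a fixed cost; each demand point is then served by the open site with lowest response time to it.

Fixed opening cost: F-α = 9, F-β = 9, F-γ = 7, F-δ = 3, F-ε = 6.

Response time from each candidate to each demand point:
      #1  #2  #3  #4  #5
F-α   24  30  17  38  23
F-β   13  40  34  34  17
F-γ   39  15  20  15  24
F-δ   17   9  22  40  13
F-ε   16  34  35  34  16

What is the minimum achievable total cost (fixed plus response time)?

84

Open {F-γ, F-δ}: assign each demand point to its cheapest open site.
  #1→F-δ 17, #2→F-δ 9, #3→F-γ 20, #4→F-γ 15, #5→F-δ 13
  response time 74, fixed 10 → total 84.
Compare {F-β, F-γ, F-δ}: response time 70 + fixed 19 = 89.
Compare {F-γ, F-δ, F-ε}: response time 73 + fixed 16 = 89.
Compare {F-α, F-γ, F-δ}: response time 71 + fixed 19 = 90.
All other subsets cost ≥ 89. Minimum total cost: 84.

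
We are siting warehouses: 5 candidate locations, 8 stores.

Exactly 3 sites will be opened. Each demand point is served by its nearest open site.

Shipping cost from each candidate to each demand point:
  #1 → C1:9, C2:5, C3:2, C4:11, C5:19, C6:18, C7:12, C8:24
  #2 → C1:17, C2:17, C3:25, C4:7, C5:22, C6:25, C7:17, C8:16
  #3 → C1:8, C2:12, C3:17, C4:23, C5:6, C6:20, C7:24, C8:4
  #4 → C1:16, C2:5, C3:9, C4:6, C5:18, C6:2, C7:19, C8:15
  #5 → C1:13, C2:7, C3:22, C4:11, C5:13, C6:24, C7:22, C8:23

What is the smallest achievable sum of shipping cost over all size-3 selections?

Open {#1, #3, #4}.
  C1→#3 8, C2→#1 5, C3→#1 2, C4→#4 6, C5→#3 6, C6→#4 2, C7→#1 12, C8→#3 4  ⇒ total 45.
Compare {#2, #3, #4}: total 57.
Compare {#3, #4, #5}: total 59.
No size-3 selection does better; minimum is 45.

45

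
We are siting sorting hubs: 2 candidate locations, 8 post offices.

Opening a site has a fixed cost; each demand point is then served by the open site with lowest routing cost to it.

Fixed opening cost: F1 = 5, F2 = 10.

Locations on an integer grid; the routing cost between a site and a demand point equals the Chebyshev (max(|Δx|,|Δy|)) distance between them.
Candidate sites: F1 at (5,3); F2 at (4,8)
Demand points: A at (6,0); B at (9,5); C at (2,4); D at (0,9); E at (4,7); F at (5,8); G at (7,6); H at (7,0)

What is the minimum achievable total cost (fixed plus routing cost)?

Open {F1}: assign each demand point to its cheapest open site.
  A→F1 3, B→F1 4, C→F1 3, D→F1 6, E→F1 4, F→F1 5, G→F1 3, H→F1 3
  routing cost 31, fixed 5 → total 36.
Compare {F1, F2}: routing cost 22 + fixed 15 = 37.
Compare {F2}: routing cost 34 + fixed 10 = 44.

36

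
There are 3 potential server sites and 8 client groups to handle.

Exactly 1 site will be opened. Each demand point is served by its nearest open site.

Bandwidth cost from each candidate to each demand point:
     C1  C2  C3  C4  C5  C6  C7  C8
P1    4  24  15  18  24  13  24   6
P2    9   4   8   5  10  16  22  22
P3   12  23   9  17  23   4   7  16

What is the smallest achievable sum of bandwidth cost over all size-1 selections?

96

Open {P2}.
  C1→P2 9, C2→P2 4, C3→P2 8, C4→P2 5, C5→P2 10, C6→P2 16, C7→P2 22, C8→P2 22  ⇒ total 96.
Compare {P3}: total 111.
Compare {P1}: total 128.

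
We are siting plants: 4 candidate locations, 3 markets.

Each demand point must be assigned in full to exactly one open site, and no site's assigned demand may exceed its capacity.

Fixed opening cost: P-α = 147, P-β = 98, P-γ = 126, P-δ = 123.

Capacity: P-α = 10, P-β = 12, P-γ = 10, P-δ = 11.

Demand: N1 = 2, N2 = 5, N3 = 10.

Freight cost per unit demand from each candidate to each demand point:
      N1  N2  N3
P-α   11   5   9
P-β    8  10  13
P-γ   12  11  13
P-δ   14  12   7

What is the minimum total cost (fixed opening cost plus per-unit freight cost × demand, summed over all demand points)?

Open {P-β, P-δ}; cheapest assignment that respects the capacities:
  P-β (cap 12, load 7): N1, N2 — cost 2×8 + 5×10 = 66
  P-δ (cap 11, load 10): N3 — cost 10×7 = 70
  Shipping 136, fixed 221 → total 357.
  Any other capacity-feasible assignment to {P-β, P-δ} ships for at least 136.
Compare {P-α, P-δ}: its best feasible assignment gives total 387.
Compare {P-γ, P-δ}: its best feasible assignment gives total 398.
Every other set of open sites that can feasibly serve all demand totals ≥ 387 even under its best assignment. Minimum: 357.

357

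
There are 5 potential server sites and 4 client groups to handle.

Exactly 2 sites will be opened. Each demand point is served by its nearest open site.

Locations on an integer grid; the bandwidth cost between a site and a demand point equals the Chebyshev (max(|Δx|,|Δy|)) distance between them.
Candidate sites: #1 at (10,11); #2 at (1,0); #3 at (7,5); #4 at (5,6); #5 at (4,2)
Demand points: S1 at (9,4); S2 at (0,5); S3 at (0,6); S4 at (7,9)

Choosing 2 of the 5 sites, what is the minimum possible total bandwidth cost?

14

Open {#3, #5}.
  S1→#3 2, S2→#5 4, S3→#5 4, S4→#3 4  ⇒ total 14.
Compare {#3, #4}: total 15.
Compare {#4, #5}: total 15.
No size-2 selection does better; minimum is 14.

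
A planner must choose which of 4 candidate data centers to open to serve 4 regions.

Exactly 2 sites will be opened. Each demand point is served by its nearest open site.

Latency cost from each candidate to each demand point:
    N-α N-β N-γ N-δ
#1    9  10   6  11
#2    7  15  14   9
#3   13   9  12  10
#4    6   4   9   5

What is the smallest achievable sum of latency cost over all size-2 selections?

21

Open {#1, #4}.
  N-α→#4 6, N-β→#4 4, N-γ→#1 6, N-δ→#4 5  ⇒ total 21.
Compare {#2, #4}: total 24.
Compare {#3, #4}: total 24.
No size-2 selection does better; minimum is 21.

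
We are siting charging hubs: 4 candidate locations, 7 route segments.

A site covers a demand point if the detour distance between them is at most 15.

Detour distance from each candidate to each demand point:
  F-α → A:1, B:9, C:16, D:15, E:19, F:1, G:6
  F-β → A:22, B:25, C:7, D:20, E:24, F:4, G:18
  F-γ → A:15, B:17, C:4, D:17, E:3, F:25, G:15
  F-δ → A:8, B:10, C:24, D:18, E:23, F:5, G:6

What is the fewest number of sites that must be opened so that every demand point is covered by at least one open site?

2

Coverage sets (demand points within 15 of each site):
  F-α: {A, B, D, F, G}
  F-β: {C, F}
  F-γ: {A, C, E, G}
  F-δ: {A, B, F, G}
No single site covers all 7 demand points.
But {F-α, F-γ} covers everything, so the minimum is 2.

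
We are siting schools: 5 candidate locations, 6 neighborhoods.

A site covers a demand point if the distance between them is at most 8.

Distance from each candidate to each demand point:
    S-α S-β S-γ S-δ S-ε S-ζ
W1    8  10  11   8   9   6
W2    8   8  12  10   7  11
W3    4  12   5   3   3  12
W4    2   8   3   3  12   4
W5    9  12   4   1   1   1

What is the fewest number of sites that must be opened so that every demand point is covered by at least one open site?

2

Coverage sets (demand points within 8 of each site):
  W1: {S-α, S-δ, S-ζ}
  W2: {S-α, S-β, S-ε}
  W3: {S-α, S-γ, S-δ, S-ε}
  W4: {S-α, S-β, S-γ, S-δ, S-ζ}
  W5: {S-γ, S-δ, S-ε, S-ζ}
No single site covers all 6 demand points.
But {W2, W4} covers everything, so the minimum is 2.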